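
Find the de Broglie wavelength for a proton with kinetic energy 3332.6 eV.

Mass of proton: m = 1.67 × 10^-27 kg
4.96 × 10^-13 m

Using λ = h/√(2mKE):

First convert KE to Joules: KE = 3332.6 eV = 5.339 × 10^-16 J

λ = h/√(2mKE)
λ = (6.626 × 10^-34 J·s) / √(2 × 1.67 × 10^-27 kg × 5.339 × 10^-16 J)
λ = 4.96 × 10^-13 m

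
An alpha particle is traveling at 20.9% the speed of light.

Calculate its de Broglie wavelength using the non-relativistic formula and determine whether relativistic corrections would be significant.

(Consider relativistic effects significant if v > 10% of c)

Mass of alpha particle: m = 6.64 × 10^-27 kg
Yes, relativistic corrections are needed.

Using the non-relativistic de Broglie formula λ = h/(mv):

v = 20.9% × c = 6.266 × 10^7 m/s

λ = h/(mv)
λ = (6.626 × 10^-34 J·s) / (6.64 × 10^-27 kg × 6.266 × 10^7 m/s)
λ = 1.59 × 10^-15 m

Since v = 20.9% of c > 10% of c, relativistic corrections ARE significant and the actual wavelength would differ from this non-relativistic estimate.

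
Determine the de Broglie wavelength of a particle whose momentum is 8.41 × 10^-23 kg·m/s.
7.88 × 10^-12 m

Using the de Broglie relation λ = h/p:

λ = h/p
λ = (6.626 × 10^-34 J·s) / (8.41 × 10^-23 kg·m/s)
λ = 7.88 × 10^-12 m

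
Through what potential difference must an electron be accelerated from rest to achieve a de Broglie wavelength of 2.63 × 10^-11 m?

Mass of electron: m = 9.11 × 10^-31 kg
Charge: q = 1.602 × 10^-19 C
2.17 × 10^3 V

From λ = h/√(2mqV), we solve for V:

λ² = h²/(2mqV)
V = h²/(2mqλ²)
V = (6.626 × 10^-34 J·s)² / (2 × 9.11 × 10^-31 kg × 1.602 × 10^-19 C × (2.63 × 10^-11 m)²)
V = 2.17 × 10^3 V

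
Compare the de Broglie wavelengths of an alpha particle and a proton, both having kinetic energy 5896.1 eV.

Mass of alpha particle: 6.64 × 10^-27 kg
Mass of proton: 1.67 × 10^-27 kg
The proton has the longer wavelength.

Using λ = h/√(2mKE):

For alpha particle: λ₁ = h/√(2m₁KE) = 1.87 × 10^-13 m
For proton: λ₂ = h/√(2m₂KE) = 3.73 × 10^-13 m

Since λ ∝ 1/√m at constant kinetic energy, the lighter particle has the longer wavelength.

The proton has the longer de Broglie wavelength.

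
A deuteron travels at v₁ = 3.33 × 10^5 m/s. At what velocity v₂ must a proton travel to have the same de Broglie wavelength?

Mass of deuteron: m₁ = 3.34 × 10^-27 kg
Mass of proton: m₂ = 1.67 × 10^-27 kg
v₂ = 6.66 × 10^5 m/s

For equal de Broglie wavelengths: λ₁ = λ₂

h/(m₁v₁) = h/(m₂v₂)
m₁v₁ = m₂v₂
v₂ = v₁ · (m₁/m₂)

v₂ = 3.33 × 10^5 m/s × (3.34 × 10^-27 kg / 1.67 × 10^-27 kg)
v₂ = 6.66 × 10^5 m/s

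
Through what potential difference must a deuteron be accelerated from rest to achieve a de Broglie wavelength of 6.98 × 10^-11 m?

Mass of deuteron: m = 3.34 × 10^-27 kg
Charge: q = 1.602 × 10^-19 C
8.42 × 10^-2 V

From λ = h/√(2mqV), we solve for V:

λ² = h²/(2mqV)
V = h²/(2mqλ²)
V = (6.626 × 10^-34 J·s)² / (2 × 3.34 × 10^-27 kg × 1.602 × 10^-19 C × (6.98 × 10^-11 m)²)
V = 8.42 × 10^-2 V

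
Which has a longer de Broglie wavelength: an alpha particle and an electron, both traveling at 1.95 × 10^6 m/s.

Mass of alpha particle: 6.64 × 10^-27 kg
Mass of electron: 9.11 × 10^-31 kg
The electron has the longer wavelength.

Using λ = h/(mv), since both particles have the same velocity, the wavelength depends only on mass.

For alpha particle: λ₁ = h/(m₁v) = 5.12 × 10^-14 m
For electron: λ₂ = h/(m₂v) = 3.73 × 10^-10 m

Since λ ∝ 1/m at constant velocity, the lighter particle has the longer wavelength.

The electron has the longer de Broglie wavelength.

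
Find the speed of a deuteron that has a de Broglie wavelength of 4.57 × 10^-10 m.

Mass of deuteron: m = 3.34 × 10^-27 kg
4.34 × 10^2 m/s

From the de Broglie relation λ = h/(mv), we solve for v:

v = h/(mλ)
v = (6.626 × 10^-34 J·s) / (3.34 × 10^-27 kg × 4.57 × 10^-10 m)
v = 4.34 × 10^2 m/s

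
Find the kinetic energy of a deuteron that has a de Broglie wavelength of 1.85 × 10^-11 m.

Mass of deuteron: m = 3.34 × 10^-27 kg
1.92 × 10^-19 J (or 1.20 eV)

From λ = h/√(2mKE), we solve for KE:

λ² = h²/(2mKE)
KE = h²/(2mλ²)
KE = (6.626 × 10^-34 J·s)² / (2 × 3.34 × 10^-27 kg × (1.85 × 10^-11 m)²)
KE = 1.92 × 10^-19 J
KE = 1.20 eV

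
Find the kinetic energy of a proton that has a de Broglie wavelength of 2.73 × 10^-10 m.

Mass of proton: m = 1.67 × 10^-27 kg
1.76 × 10^-21 J (or 0.0110 eV)

From λ = h/√(2mKE), we solve for KE:

λ² = h²/(2mKE)
KE = h²/(2mλ²)
KE = (6.626 × 10^-34 J·s)² / (2 × 1.67 × 10^-27 kg × (2.73 × 10^-10 m)²)
KE = 1.76 × 10^-21 J
KE = 0.0110 eV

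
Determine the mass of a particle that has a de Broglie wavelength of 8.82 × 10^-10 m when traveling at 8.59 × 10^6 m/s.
8.75 × 10^-32 kg

From the de Broglie relation λ = h/(mv), we solve for m:

m = h/(λv)
m = (6.626 × 10^-34 J·s) / (8.82 × 10^-10 m × 8.59 × 10^6 m/s)
m = 8.75 × 10^-32 kg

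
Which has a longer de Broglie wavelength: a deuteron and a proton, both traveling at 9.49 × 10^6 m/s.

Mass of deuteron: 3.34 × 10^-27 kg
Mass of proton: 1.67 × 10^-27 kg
The proton has the longer wavelength.

Using λ = h/(mv), since both particles have the same velocity, the wavelength depends only on mass.

For deuteron: λ₁ = h/(m₁v) = 2.09 × 10^-14 m
For proton: λ₂ = h/(m₂v) = 4.18 × 10^-14 m

Since λ ∝ 1/m at constant velocity, the lighter particle has the longer wavelength.

The proton has the longer de Broglie wavelength.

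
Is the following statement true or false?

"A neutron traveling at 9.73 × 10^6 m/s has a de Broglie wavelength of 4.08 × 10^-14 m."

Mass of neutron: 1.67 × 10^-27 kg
True

The claim is correct.

Using λ = h/(mv):
λ = (6.626 × 10^-34 J·s) / (1.67 × 10^-27 kg × 9.73 × 10^6 m/s)
λ = 4.08 × 10^-14 m

This matches the claimed value.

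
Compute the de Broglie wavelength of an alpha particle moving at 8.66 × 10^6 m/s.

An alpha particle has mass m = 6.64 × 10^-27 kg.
1.15 × 10^-14 m

Using the de Broglie relation λ = h/(mv):

λ = h/(mv)
λ = (6.626 × 10^-34 J·s) / (6.64 × 10^-27 kg × 8.66 × 10^6 m/s)
λ = 1.15 × 10^-14 m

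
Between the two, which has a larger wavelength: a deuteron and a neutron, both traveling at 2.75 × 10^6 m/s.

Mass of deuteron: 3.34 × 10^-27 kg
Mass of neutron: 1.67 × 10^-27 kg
The neutron has the longer wavelength.

Using λ = h/(mv), since both particles have the same velocity, the wavelength depends only on mass.

For deuteron: λ₁ = h/(m₁v) = 7.21 × 10^-14 m
For neutron: λ₂ = h/(m₂v) = 1.44 × 10^-13 m

Since λ ∝ 1/m at constant velocity, the lighter particle has the longer wavelength.

The neutron has the longer de Broglie wavelength.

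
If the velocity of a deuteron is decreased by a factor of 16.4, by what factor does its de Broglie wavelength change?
The wavelength increases by a factor of 16.4.

From λ = h/(mv), the wavelength is inversely proportional to velocity:

λ ∝ 1/v

If v → v/16.4, then λ → 16.4λ

When velocity is decreased by a factor of 16.4, the wavelength increases by a factor of 16.4.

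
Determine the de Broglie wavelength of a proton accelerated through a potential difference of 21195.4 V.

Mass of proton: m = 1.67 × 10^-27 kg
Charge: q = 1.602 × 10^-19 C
1.97 × 10^-13 m

When a particle is accelerated through voltage V, it gains kinetic energy KE = qV.

The de Broglie wavelength is then λ = h/√(2mqV):

λ = h/√(2mqV)
λ = (6.626 × 10^-34 J·s) / √(2 × 1.67 × 10^-27 kg × 1.602 × 10^-19 C × 21195.4 V)
λ = 1.97 × 10^-13 m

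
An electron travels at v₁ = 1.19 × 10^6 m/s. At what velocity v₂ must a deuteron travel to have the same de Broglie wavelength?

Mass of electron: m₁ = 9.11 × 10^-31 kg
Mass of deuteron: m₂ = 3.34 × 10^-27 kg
v₂ = 3.25 × 10^2 m/s

For equal de Broglie wavelengths: λ₁ = λ₂

h/(m₁v₁) = h/(m₂v₂)
m₁v₁ = m₂v₂
v₂ = v₁ · (m₁/m₂)

v₂ = 1.19 × 10^6 m/s × (9.11 × 10^-31 kg / 3.34 × 10^-27 kg)
v₂ = 3.25 × 10^2 m/s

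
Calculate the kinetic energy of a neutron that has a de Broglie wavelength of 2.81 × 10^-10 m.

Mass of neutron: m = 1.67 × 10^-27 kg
1.66 × 10^-21 J (or 0.0104 eV)

From λ = h/√(2mKE), we solve for KE:

λ² = h²/(2mKE)
KE = h²/(2mλ²)
KE = (6.626 × 10^-34 J·s)² / (2 × 1.67 × 10^-27 kg × (2.81 × 10^-10 m)²)
KE = 1.66 × 10^-21 J
KE = 0.0104 eV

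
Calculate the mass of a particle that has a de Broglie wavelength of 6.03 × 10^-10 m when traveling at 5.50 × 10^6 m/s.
2.00 × 10^-31 kg

From the de Broglie relation λ = h/(mv), we solve for m:

m = h/(λv)
m = (6.626 × 10^-34 J·s) / (6.03 × 10^-10 m × 5.50 × 10^6 m/s)
m = 2.00 × 10^-31 kg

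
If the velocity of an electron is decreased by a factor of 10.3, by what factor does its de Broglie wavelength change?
The wavelength increases by a factor of 10.3.

From λ = h/(mv), the wavelength is inversely proportional to velocity:

λ ∝ 1/v

If v → v/10.3, then λ → 10.3λ

When velocity is decreased by a factor of 10.3, the wavelength increases by a factor of 10.3.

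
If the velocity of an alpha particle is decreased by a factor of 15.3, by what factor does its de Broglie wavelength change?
The wavelength increases by a factor of 15.3.

From λ = h/(mv), the wavelength is inversely proportional to velocity:

λ ∝ 1/v

If v → v/15.3, then λ → 15.3λ

When velocity is decreased by a factor of 15.3, the wavelength increases by a factor of 15.3.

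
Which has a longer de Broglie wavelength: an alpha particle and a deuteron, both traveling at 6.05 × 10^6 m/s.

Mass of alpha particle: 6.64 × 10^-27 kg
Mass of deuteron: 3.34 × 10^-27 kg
The deuteron has the longer wavelength.

Using λ = h/(mv), since both particles have the same velocity, the wavelength depends only on mass.

For alpha particle: λ₁ = h/(m₁v) = 1.65 × 10^-14 m
For deuteron: λ₂ = h/(m₂v) = 3.28 × 10^-14 m

Since λ ∝ 1/m at constant velocity, the lighter particle has the longer wavelength.

The deuteron has the longer de Broglie wavelength.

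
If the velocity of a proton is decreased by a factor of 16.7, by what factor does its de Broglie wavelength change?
The wavelength increases by a factor of 16.7.

From λ = h/(mv), the wavelength is inversely proportional to velocity:

λ ∝ 1/v

If v → v/16.7, then λ → 16.7λ

When velocity is decreased by a factor of 16.7, the wavelength increases by a factor of 16.7.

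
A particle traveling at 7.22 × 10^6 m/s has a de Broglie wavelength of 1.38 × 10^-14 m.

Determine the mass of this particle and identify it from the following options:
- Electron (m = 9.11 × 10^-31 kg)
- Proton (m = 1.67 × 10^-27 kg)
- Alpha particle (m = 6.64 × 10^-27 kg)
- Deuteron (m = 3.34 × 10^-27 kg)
The particle is an alpha particle.

From λ = h/(mv), solve for mass:

m = h/(λv)
m = (6.626 × 10^-34 J·s) / (1.38 × 10^-14 m × 7.22 × 10^6 m/s)
m = 6.65 × 10^-27 kg

Comparing with the listed masses, this is closest to an alpha particle.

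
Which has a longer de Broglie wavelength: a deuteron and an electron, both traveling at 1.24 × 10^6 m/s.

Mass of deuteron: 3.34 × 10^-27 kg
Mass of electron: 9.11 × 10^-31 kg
The electron has the longer wavelength.

Using λ = h/(mv), since both particles have the same velocity, the wavelength depends only on mass.

For deuteron: λ₁ = h/(m₁v) = 1.60 × 10^-13 m
For electron: λ₂ = h/(m₂v) = 5.87 × 10^-10 m

Since λ ∝ 1/m at constant velocity, the lighter particle has the longer wavelength.

The electron has the longer de Broglie wavelength.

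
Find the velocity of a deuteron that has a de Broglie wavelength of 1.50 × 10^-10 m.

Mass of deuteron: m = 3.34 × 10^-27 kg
1.32 × 10^3 m/s

From the de Broglie relation λ = h/(mv), we solve for v:

v = h/(mλ)
v = (6.626 × 10^-34 J·s) / (3.34 × 10^-27 kg × 1.50 × 10^-10 m)
v = 1.32 × 10^3 m/s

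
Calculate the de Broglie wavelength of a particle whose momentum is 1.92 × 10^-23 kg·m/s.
3.45 × 10^-11 m

Using the de Broglie relation λ = h/p:

λ = h/p
λ = (6.626 × 10^-34 J·s) / (1.92 × 10^-23 kg·m/s)
λ = 3.45 × 10^-11 m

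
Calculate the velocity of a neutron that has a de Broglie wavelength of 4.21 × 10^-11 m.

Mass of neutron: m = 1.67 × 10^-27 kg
9.42 × 10^3 m/s

From the de Broglie relation λ = h/(mv), we solve for v:

v = h/(mλ)
v = (6.626 × 10^-34 J·s) / (1.67 × 10^-27 kg × 4.21 × 10^-11 m)
v = 9.42 × 10^3 m/s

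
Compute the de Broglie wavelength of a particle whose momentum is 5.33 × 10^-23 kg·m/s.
1.24 × 10^-11 m

Using the de Broglie relation λ = h/p:

λ = h/p
λ = (6.626 × 10^-34 J·s) / (5.33 × 10^-23 kg·m/s)
λ = 1.24 × 10^-11 m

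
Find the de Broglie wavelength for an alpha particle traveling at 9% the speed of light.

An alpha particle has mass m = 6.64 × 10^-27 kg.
3.70 × 10^-15 m

Using the de Broglie relation λ = h/(mv):

v = 9% × c = 2.698 × 10^7 m/s

λ = h/(mv)
λ = (6.626 × 10^-34 J·s) / (6.64 × 10^-27 kg × 2.698 × 10^7 m/s)
λ = 3.70 × 10^-15 m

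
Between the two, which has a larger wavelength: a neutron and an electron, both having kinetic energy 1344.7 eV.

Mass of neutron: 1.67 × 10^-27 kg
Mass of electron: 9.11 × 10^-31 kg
The electron has the longer wavelength.

Using λ = h/√(2mKE):

For neutron: λ₁ = h/√(2m₁KE) = 7.81 × 10^-13 m
For electron: λ₂ = h/√(2m₂KE) = 3.34 × 10^-11 m

Since λ ∝ 1/√m at constant kinetic energy, the lighter particle has the longer wavelength.

The electron has the longer de Broglie wavelength.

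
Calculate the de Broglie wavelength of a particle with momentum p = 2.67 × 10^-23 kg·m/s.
2.48 × 10^-11 m

Using the de Broglie relation λ = h/p:

λ = h/p
λ = (6.626 × 10^-34 J·s) / (2.67 × 10^-23 kg·m/s)
λ = 2.48 × 10^-11 m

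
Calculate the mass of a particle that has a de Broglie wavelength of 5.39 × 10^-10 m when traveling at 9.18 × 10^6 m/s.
1.34 × 10^-31 kg

From the de Broglie relation λ = h/(mv), we solve for m:

m = h/(λv)
m = (6.626 × 10^-34 J·s) / (5.39 × 10^-10 m × 9.18 × 10^6 m/s)
m = 1.34 × 10^-31 kg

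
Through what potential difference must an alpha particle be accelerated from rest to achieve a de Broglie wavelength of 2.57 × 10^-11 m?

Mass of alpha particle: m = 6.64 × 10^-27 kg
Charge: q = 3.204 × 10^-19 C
1.56 × 10^-1 V

From λ = h/√(2mqV), we solve for V:

λ² = h²/(2mqV)
V = h²/(2mqλ²)
V = (6.626 × 10^-34 J·s)² / (2 × 6.64 × 10^-27 kg × 3.204 × 10^-19 C × (2.57 × 10^-11 m)²)
V = 1.56 × 10^-1 V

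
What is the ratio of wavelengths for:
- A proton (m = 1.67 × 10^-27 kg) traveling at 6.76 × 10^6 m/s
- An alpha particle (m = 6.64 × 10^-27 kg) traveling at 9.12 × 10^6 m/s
λ₁/λ₂ = 5.36

Using λ = h/(mv):

λ₁ = h/(m₁v₁) = 5.87 × 10^-14 m
λ₂ = h/(m₂v₂) = 1.09 × 10^-14 m

Ratio λ₁/λ₂ = (m₂v₂)/(m₁v₁)
         = (6.64 × 10^-27 kg × 9.12 × 10^6 m/s) / (1.67 × 10^-27 kg × 6.76 × 10^6 m/s)
         = 5.36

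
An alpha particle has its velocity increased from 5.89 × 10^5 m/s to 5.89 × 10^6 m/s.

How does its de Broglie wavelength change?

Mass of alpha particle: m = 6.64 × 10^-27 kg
The wavelength decreases by a factor of 10.

Using λ = h/(mv):

Initial wavelength: λ₁ = h/(mv₁) = 1.69 × 10^-13 m
Final wavelength: λ₂ = h/(mv₂) = 1.69 × 10^-14 m

Since λ ∝ 1/v, when velocity increases by a factor of 10, the wavelength decreases by a factor of 10.

λ₂/λ₁ = v₁/v₂ = 1/10

The wavelength decreases by a factor of 10.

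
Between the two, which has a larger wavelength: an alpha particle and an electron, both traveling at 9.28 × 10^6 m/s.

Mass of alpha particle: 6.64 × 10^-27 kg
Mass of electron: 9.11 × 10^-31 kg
The electron has the longer wavelength.

Using λ = h/(mv), since both particles have the same velocity, the wavelength depends only on mass.

For alpha particle: λ₁ = h/(m₁v) = 1.08 × 10^-14 m
For electron: λ₂ = h/(m₂v) = 7.84 × 10^-11 m

Since λ ∝ 1/m at constant velocity, the lighter particle has the longer wavelength.

The electron has the longer de Broglie wavelength.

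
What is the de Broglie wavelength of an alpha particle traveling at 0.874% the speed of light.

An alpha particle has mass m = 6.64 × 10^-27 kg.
3.81 × 10^-14 m

Using the de Broglie relation λ = h/(mv):

v = 0.874% × c = 2.620 × 10^6 m/s

λ = h/(mv)
λ = (6.626 × 10^-34 J·s) / (6.64 × 10^-27 kg × 2.620 × 10^6 m/s)
λ = 3.81 × 10^-14 m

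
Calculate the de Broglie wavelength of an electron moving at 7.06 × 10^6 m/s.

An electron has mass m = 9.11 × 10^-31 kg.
1.03 × 10^-10 m

Using the de Broglie relation λ = h/(mv):

λ = h/(mv)
λ = (6.626 × 10^-34 J·s) / (9.11 × 10^-31 kg × 7.06 × 10^6 m/s)
λ = 1.03 × 10^-10 m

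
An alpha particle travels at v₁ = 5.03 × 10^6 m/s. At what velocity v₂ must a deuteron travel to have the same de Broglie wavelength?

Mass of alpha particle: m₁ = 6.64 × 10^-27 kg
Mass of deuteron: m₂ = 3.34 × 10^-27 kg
v₂ = 1.00 × 10^7 m/s

For equal de Broglie wavelengths: λ₁ = λ₂

h/(m₁v₁) = h/(m₂v₂)
m₁v₁ = m₂v₂
v₂ = v₁ · (m₁/m₂)

v₂ = 5.03 × 10^6 m/s × (6.64 × 10^-27 kg / 3.34 × 10^-27 kg)
v₂ = 1.00 × 10^7 m/s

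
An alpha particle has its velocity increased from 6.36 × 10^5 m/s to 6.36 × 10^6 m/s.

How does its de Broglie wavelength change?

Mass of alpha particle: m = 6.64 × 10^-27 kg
The wavelength decreases by a factor of 10.

Using λ = h/(mv):

Initial wavelength: λ₁ = h/(mv₁) = 1.57 × 10^-13 m
Final wavelength: λ₂ = h/(mv₂) = 1.57 × 10^-14 m

Since λ ∝ 1/v, when velocity increases by a factor of 10, the wavelength decreases by a factor of 10.

λ₂/λ₁ = v₁/v₂ = 1/10

The wavelength decreases by a factor of 10.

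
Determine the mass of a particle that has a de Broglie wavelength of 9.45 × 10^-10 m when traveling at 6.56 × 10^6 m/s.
1.07 × 10^-31 kg

From the de Broglie relation λ = h/(mv), we solve for m:

m = h/(λv)
m = (6.626 × 10^-34 J·s) / (9.45 × 10^-10 m × 6.56 × 10^6 m/s)
m = 1.07 × 10^-31 kg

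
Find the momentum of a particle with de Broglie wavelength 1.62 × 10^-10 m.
4.09 × 10^-24 kg·m/s

From the de Broglie relation λ = h/p, we solve for p:

p = h/λ
p = (6.626 × 10^-34 J·s) / (1.62 × 10^-10 m)
p = 4.09 × 10^-24 kg·m/s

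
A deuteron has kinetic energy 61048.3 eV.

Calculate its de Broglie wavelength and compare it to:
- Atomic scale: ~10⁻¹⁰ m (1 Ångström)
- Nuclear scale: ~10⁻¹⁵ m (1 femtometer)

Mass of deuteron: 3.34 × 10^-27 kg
λ = 8.20 × 10^-14 m, which is between nuclear and atomic scales.

Using λ = h/√(2mKE):

KE = 61048.3 eV = 9.781 × 10^-15 J

λ = h/√(2mKE)
λ = (6.626 × 10^-34 J·s) / √(2 × 3.34 × 10^-27 kg × 9.781 × 10^-15 J)
λ = 8.20 × 10^-14 m

Comparison:
- Atomic scale (10⁻¹⁰ m): λ is 0.00082× this size
- Nuclear scale (10⁻¹⁵ m): λ is 82× this size

The wavelength is between nuclear and atomic scales.

This wavelength is appropriate for probing atomic structure but too large for nuclear physics experiments.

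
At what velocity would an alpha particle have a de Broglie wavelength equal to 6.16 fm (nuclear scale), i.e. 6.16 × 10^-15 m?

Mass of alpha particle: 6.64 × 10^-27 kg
1.62 × 10^7 m/s

From λ = h/(mv), solve for v:

v = h/(mλ)
v = (6.626 × 10^-34 J·s) / (6.64 × 10^-27 kg × 6.16 × 10^-15 m)
v = 1.62 × 10^7 m/s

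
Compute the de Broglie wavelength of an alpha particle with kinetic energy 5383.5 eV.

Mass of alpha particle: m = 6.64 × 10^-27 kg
1.96 × 10^-13 m

Using λ = h/√(2mKE):

First convert KE to Joules: KE = 5383.5 eV = 8.625 × 10^-16 J

λ = h/√(2mKE)
λ = (6.626 × 10^-34 J·s) / √(2 × 6.64 × 10^-27 kg × 8.625 × 10^-16 J)
λ = 1.96 × 10^-13 m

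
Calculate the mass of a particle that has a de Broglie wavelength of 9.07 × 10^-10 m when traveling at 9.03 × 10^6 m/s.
8.09 × 10^-32 kg

From the de Broglie relation λ = h/(mv), we solve for m:

m = h/(λv)
m = (6.626 × 10^-34 J·s) / (9.07 × 10^-10 m × 9.03 × 10^6 m/s)
m = 8.09 × 10^-32 kg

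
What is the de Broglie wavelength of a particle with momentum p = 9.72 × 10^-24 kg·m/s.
6.82 × 10^-11 m

Using the de Broglie relation λ = h/p:

λ = h/p
λ = (6.626 × 10^-34 J·s) / (9.72 × 10^-24 kg·m/s)
λ = 6.82 × 10^-11 m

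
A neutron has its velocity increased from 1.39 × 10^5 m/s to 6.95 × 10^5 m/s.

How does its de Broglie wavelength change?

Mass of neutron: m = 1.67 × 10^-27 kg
The wavelength decreases by a factor of 5.

Using λ = h/(mv):

Initial wavelength: λ₁ = h/(mv₁) = 2.85 × 10^-12 m
Final wavelength: λ₂ = h/(mv₂) = 5.71 × 10^-13 m

Since λ ∝ 1/v, when velocity increases by a factor of 5, the wavelength decreases by a factor of 5.

λ₂/λ₁ = v₁/v₂ = 1/5

The wavelength decreases by a factor of 5.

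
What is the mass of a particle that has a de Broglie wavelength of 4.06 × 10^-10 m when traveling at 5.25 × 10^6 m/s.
3.11 × 10^-31 kg

From the de Broglie relation λ = h/(mv), we solve for m:

m = h/(λv)
m = (6.626 × 10^-34 J·s) / (4.06 × 10^-10 m × 5.25 × 10^6 m/s)
m = 3.11 × 10^-31 kg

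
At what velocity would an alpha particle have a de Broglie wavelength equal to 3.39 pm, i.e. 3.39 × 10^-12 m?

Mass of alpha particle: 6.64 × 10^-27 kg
2.94 × 10^4 m/s

From λ = h/(mv), solve for v:

v = h/(mλ)
v = (6.626 × 10^-34 J·s) / (6.64 × 10^-27 kg × 3.39 × 10^-12 m)
v = 2.94 × 10^4 m/s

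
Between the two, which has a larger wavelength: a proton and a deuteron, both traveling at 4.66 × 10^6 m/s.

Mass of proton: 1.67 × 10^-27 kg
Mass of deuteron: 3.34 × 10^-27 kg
The proton has the longer wavelength.

Using λ = h/(mv), since both particles have the same velocity, the wavelength depends only on mass.

For proton: λ₁ = h/(m₁v) = 8.51 × 10^-14 m
For deuteron: λ₂ = h/(m₂v) = 4.26 × 10^-14 m

Since λ ∝ 1/m at constant velocity, the lighter particle has the longer wavelength.

The proton has the longer de Broglie wavelength.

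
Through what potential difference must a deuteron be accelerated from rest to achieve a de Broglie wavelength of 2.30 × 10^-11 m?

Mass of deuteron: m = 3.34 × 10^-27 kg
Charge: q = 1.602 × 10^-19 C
7.76 × 10^-1 V

From λ = h/√(2mqV), we solve for V:

λ² = h²/(2mqV)
V = h²/(2mqλ²)
V = (6.626 × 10^-34 J·s)² / (2 × 3.34 × 10^-27 kg × 1.602 × 10^-19 C × (2.30 × 10^-11 m)²)
V = 7.76 × 10^-1 V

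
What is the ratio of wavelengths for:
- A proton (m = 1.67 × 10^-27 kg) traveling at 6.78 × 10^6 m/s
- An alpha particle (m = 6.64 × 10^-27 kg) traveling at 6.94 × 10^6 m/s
λ₁/λ₂ = 4.07

Using λ = h/(mv):

λ₁ = h/(m₁v₁) = 5.85 × 10^-14 m
λ₂ = h/(m₂v₂) = 1.44 × 10^-14 m

Ratio λ₁/λ₂ = (m₂v₂)/(m₁v₁)
         = (6.64 × 10^-27 kg × 6.94 × 10^6 m/s) / (1.67 × 10^-27 kg × 6.78 × 10^6 m/s)
         = 4.07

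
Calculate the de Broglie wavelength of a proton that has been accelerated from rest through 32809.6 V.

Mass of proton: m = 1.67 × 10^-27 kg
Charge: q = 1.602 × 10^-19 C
1.58 × 10^-13 m

When a particle is accelerated through voltage V, it gains kinetic energy KE = qV.

The de Broglie wavelength is then λ = h/√(2mqV):

λ = h/√(2mqV)
λ = (6.626 × 10^-34 J·s) / √(2 × 1.67 × 10^-27 kg × 1.602 × 10^-19 C × 32809.6 V)
λ = 1.58 × 10^-13 m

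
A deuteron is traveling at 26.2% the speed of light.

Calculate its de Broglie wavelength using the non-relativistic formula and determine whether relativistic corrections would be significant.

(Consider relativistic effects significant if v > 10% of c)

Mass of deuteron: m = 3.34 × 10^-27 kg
Yes, relativistic corrections are needed.

Using the non-relativistic de Broglie formula λ = h/(mv):

v = 26.2% × c = 7.855 × 10^7 m/s

λ = h/(mv)
λ = (6.626 × 10^-34 J·s) / (3.34 × 10^-27 kg × 7.855 × 10^7 m/s)
λ = 2.53 × 10^-15 m

Since v = 26.2% of c > 10% of c, relativistic corrections ARE significant and the actual wavelength would differ from this non-relativistic estimate.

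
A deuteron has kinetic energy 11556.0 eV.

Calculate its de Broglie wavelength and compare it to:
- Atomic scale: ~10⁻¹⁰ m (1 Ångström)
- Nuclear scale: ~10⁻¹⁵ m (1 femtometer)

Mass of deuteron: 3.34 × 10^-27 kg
λ = 1.88 × 10^-13 m, which is between nuclear and atomic scales.

Using λ = h/√(2mKE):

KE = 11556.0 eV = 1.851 × 10^-15 J

λ = h/√(2mKE)
λ = (6.626 × 10^-34 J·s) / √(2 × 3.34 × 10^-27 kg × 1.851 × 10^-15 J)
λ = 1.88 × 10^-13 m

Comparison:
- Atomic scale (10⁻¹⁰ m): λ is 0.0019× this size
- Nuclear scale (10⁻¹⁵ m): λ is 1.9e+02× this size

The wavelength is between nuclear and atomic scales.

This wavelength is appropriate for probing atomic structure but too large for nuclear physics experiments.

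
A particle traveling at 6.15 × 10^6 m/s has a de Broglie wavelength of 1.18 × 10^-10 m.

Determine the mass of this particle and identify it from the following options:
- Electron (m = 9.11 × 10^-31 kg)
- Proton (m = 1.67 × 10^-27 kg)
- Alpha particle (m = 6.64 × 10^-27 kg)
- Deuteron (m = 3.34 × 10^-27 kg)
The particle is an electron.

From λ = h/(mv), solve for mass:

m = h/(λv)
m = (6.626 × 10^-34 J·s) / (1.18 × 10^-10 m × 6.15 × 10^6 m/s)
m = 9.13 × 10^-31 kg

Comparing with the listed masses, this is closest to an electron.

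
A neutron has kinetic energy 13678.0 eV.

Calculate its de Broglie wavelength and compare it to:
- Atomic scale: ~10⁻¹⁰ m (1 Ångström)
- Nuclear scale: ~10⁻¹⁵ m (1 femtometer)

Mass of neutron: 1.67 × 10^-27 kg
λ = 2.45 × 10^-13 m, which is between nuclear and atomic scales.

Using λ = h/√(2mKE):

KE = 13678.0 eV = 2.191 × 10^-15 J

λ = h/√(2mKE)
λ = (6.626 × 10^-34 J·s) / √(2 × 1.67 × 10^-27 kg × 2.191 × 10^-15 J)
λ = 2.45 × 10^-13 m

Comparison:
- Atomic scale (10⁻¹⁰ m): λ is 0.0024× this size
- Nuclear scale (10⁻¹⁵ m): λ is 2.4e+02× this size

The wavelength is between nuclear and atomic scales.

This wavelength is appropriate for probing atomic structure but too large for nuclear physics experiments.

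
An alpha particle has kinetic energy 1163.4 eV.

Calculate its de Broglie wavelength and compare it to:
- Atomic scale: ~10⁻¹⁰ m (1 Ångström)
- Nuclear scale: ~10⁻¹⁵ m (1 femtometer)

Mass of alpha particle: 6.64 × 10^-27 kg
λ = 4.21 × 10^-13 m, which is between nuclear and atomic scales.

Using λ = h/√(2mKE):

KE = 1163.4 eV = 1.864 × 10^-16 J

λ = h/√(2mKE)
λ = (6.626 × 10^-34 J·s) / √(2 × 6.64 × 10^-27 kg × 1.864 × 10^-16 J)
λ = 4.21 × 10^-13 m

Comparison:
- Atomic scale (10⁻¹⁰ m): λ is 0.0042× this size
- Nuclear scale (10⁻¹⁵ m): λ is 4.2e+02× this size

The wavelength is between nuclear and atomic scales.

This wavelength is appropriate for probing atomic structure but too large for nuclear physics experiments.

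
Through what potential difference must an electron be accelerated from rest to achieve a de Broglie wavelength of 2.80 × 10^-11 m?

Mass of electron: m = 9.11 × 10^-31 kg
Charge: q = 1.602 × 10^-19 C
1.92 × 10^3 V

From λ = h/√(2mqV), we solve for V:

λ² = h²/(2mqV)
V = h²/(2mqλ²)
V = (6.626 × 10^-34 J·s)² / (2 × 9.11 × 10^-31 kg × 1.602 × 10^-19 C × (2.80 × 10^-11 m)²)
V = 1.92 × 10^3 V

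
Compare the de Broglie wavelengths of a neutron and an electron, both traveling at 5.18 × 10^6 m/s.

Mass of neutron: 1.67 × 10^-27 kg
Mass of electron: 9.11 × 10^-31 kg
The electron has the longer wavelength.

Using λ = h/(mv), since both particles have the same velocity, the wavelength depends only on mass.

For neutron: λ₁ = h/(m₁v) = 7.66 × 10^-14 m
For electron: λ₂ = h/(m₂v) = 1.40 × 10^-10 m

Since λ ∝ 1/m at constant velocity, the lighter particle has the longer wavelength.

The electron has the longer de Broglie wavelength.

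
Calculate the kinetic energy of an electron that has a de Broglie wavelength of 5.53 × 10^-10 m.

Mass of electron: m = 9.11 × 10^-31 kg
7.88 × 10^-19 J (or 4.92 eV)

From λ = h/√(2mKE), we solve for KE:

λ² = h²/(2mKE)
KE = h²/(2mλ²)
KE = (6.626 × 10^-34 J·s)² / (2 × 9.11 × 10^-31 kg × (5.53 × 10^-10 m)²)
KE = 7.88 × 10^-19 J
KE = 4.92 eV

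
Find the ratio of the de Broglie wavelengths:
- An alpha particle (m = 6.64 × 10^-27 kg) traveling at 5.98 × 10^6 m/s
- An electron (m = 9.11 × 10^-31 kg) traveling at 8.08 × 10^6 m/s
λ₁/λ₂ = 1.85 × 10^-4

Using λ = h/(mv):

λ₁ = h/(m₁v₁) = 1.67 × 10^-14 m
λ₂ = h/(m₂v₂) = 9.00 × 10^-11 m

Ratio λ₁/λ₂ = (m₂v₂)/(m₁v₁)
         = (9.11 × 10^-31 kg × 8.08 × 10^6 m/s) / (6.64 × 10^-27 kg × 5.98 × 10^6 m/s)
         = 1.85 × 10^-4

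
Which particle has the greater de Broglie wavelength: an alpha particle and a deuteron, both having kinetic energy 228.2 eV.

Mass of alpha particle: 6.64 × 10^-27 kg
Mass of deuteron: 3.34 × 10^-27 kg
The deuteron has the longer wavelength.

Using λ = h/√(2mKE):

For alpha particle: λ₁ = h/√(2m₁KE) = 9.51 × 10^-13 m
For deuteron: λ₂ = h/√(2m₂KE) = 1.34 × 10^-12 m

Since λ ∝ 1/√m at constant kinetic energy, the lighter particle has the longer wavelength.

The deuteron has the longer de Broglie wavelength.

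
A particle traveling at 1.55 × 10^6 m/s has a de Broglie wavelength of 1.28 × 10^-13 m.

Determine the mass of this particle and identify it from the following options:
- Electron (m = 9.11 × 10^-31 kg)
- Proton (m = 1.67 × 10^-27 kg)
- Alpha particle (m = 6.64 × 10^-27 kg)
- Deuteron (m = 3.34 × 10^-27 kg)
The particle is a deuteron.

From λ = h/(mv), solve for mass:

m = h/(λv)
m = (6.626 × 10^-34 J·s) / (1.28 × 10^-13 m × 1.55 × 10^6 m/s)
m = 3.34 × 10^-27 kg

Comparing with the listed masses, this is closest to a deuteron.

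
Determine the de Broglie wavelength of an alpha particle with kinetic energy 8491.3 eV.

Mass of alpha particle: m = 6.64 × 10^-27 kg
1.56 × 10^-13 m

Using λ = h/√(2mKE):

First convert KE to Joules: KE = 8491.3 eV = 1.360 × 10^-15 J

λ = h/√(2mKE)
λ = (6.626 × 10^-34 J·s) / √(2 × 6.64 × 10^-27 kg × 1.360 × 10^-15 J)
λ = 1.56 × 10^-13 m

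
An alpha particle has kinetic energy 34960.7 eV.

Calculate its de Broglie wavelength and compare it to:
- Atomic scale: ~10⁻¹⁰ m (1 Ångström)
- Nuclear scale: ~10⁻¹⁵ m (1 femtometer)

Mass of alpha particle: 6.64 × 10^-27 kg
λ = 7.68 × 10^-14 m, which is between nuclear and atomic scales.

Using λ = h/√(2mKE):

KE = 34960.7 eV = 5.601 × 10^-15 J

λ = h/√(2mKE)
λ = (6.626 × 10^-34 J·s) / √(2 × 6.64 × 10^-27 kg × 5.601 × 10^-15 J)
λ = 7.68 × 10^-14 m

Comparison:
- Atomic scale (10⁻¹⁰ m): λ is 0.00077× this size
- Nuclear scale (10⁻¹⁵ m): λ is 77× this size

The wavelength is between nuclear and atomic scales.

This wavelength is appropriate for probing atomic structure but too large for nuclear physics experiments.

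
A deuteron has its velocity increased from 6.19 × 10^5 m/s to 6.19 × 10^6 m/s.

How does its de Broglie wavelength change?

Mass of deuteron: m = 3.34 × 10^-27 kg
The wavelength decreases by a factor of 10.

Using λ = h/(mv):

Initial wavelength: λ₁ = h/(mv₁) = 3.20 × 10^-13 m
Final wavelength: λ₂ = h/(mv₂) = 3.20 × 10^-14 m

Since λ ∝ 1/v, when velocity increases by a factor of 10, the wavelength decreases by a factor of 10.

λ₂/λ₁ = v₁/v₂ = 1/10

The wavelength decreases by a factor of 10.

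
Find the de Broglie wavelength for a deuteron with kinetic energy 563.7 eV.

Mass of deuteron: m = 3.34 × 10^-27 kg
8.53 × 10^-13 m

Using λ = h/√(2mKE):

First convert KE to Joules: KE = 563.7 eV = 9.031 × 10^-17 J

λ = h/√(2mKE)
λ = (6.626 × 10^-34 J·s) / √(2 × 3.34 × 10^-27 kg × 9.031 × 10^-17 J)
λ = 8.53 × 10^-13 m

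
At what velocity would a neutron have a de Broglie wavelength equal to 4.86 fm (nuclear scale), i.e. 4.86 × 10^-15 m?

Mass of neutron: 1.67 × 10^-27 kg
8.16 × 10^7 m/s

From λ = h/(mv), solve for v:

v = h/(mλ)
v = (6.626 × 10^-34 J·s) / (1.67 × 10^-27 kg × 4.86 × 10^-15 m)
v = 8.16 × 10^7 m/s

Note: This velocity is 27.2% of the speed of light, so relativistic corrections would be needed for a more accurate calculation.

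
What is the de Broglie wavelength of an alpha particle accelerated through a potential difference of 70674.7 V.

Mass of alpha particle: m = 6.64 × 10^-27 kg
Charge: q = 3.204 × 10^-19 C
3.82 × 10^-14 m

When a particle is accelerated through voltage V, it gains kinetic energy KE = qV.

The de Broglie wavelength is then λ = h/√(2mqV):

λ = h/√(2mqV)
λ = (6.626 × 10^-34 J·s) / √(2 × 6.64 × 10^-27 kg × 3.204 × 10^-19 C × 70674.7 V)
λ = 3.82 × 10^-14 m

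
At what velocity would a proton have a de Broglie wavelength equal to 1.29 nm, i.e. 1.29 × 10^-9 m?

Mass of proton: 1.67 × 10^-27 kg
3.08 × 10^2 m/s

From λ = h/(mv), solve for v:

v = h/(mλ)
v = (6.626 × 10^-34 J·s) / (1.67 × 10^-27 kg × 1.29 × 10^-9 m)
v = 3.08 × 10^2 m/s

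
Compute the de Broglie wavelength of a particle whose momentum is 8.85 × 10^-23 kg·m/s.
7.49 × 10^-12 m

Using the de Broglie relation λ = h/p:

λ = h/p
λ = (6.626 × 10^-34 J·s) / (8.85 × 10^-23 kg·m/s)
λ = 7.49 × 10^-12 m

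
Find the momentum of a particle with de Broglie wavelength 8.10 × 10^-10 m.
8.18 × 10^-25 kg·m/s

From the de Broglie relation λ = h/p, we solve for p:

p = h/λ
p = (6.626 × 10^-34 J·s) / (8.10 × 10^-10 m)
p = 8.18 × 10^-25 kg·m/s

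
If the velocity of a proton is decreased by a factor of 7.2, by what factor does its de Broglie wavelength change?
The wavelength increases by a factor of 7.2.

From λ = h/(mv), the wavelength is inversely proportional to velocity:

λ ∝ 1/v

If v → v/7.2, then λ → 7.2λ

When velocity is decreased by a factor of 7.2, the wavelength increases by a factor of 7.2.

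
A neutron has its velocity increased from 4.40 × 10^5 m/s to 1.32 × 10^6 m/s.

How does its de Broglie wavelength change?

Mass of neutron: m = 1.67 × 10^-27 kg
The wavelength decreases by a factor of 3.

Using λ = h/(mv):

Initial wavelength: λ₁ = h/(mv₁) = 9.02 × 10^-13 m
Final wavelength: λ₂ = h/(mv₂) = 3.01 × 10^-13 m

Since λ ∝ 1/v, when velocity increases by a factor of 3, the wavelength decreases by a factor of 3.

λ₂/λ₁ = v₁/v₂ = 1/3

The wavelength decreases by a factor of 3.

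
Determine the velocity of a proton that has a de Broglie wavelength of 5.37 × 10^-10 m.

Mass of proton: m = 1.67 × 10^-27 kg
7.39 × 10^2 m/s

From the de Broglie relation λ = h/(mv), we solve for v:

v = h/(mλ)
v = (6.626 × 10^-34 J·s) / (1.67 × 10^-27 kg × 5.37 × 10^-10 m)
v = 7.39 × 10^2 m/s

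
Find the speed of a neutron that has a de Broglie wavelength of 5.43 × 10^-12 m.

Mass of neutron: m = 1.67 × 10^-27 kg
7.31 × 10^4 m/s

From the de Broglie relation λ = h/(mv), we solve for v:

v = h/(mλ)
v = (6.626 × 10^-34 J·s) / (1.67 × 10^-27 kg × 5.43 × 10^-12 m)
v = 7.31 × 10^4 m/s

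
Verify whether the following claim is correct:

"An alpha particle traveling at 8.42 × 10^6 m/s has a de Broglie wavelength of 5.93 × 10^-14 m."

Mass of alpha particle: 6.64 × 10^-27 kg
False

The claim is incorrect.

Using λ = h/(mv):
λ = (6.626 × 10^-34 J·s) / (6.64 × 10^-27 kg × 8.42 × 10^6 m/s)
λ = 1.19 × 10^-14 m

The actual wavelength differs from the claimed 5.93 × 10^-14 m.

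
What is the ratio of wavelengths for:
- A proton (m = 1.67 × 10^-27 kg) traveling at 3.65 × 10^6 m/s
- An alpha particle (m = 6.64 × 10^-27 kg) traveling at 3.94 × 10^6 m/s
λ₁/λ₂ = 4.29

Using λ = h/(mv):

λ₁ = h/(m₁v₁) = 1.09 × 10^-13 m
λ₂ = h/(m₂v₂) = 2.53 × 10^-14 m

Ratio λ₁/λ₂ = (m₂v₂)/(m₁v₁)
         = (6.64 × 10^-27 kg × 3.94 × 10^6 m/s) / (1.67 × 10^-27 kg × 3.65 × 10^6 m/s)
         = 4.29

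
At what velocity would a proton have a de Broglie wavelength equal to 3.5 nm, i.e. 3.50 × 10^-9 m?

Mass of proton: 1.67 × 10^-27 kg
1.13 × 10^2 m/s

From λ = h/(mv), solve for v:

v = h/(mλ)
v = (6.626 × 10^-34 J·s) / (1.67 × 10^-27 kg × 3.50 × 10^-9 m)
v = 1.13 × 10^2 m/s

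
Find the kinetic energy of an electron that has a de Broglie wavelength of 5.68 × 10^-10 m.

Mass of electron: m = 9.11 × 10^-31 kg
7.47 × 10^-19 J (or 4.66 eV)

From λ = h/√(2mKE), we solve for KE:

λ² = h²/(2mKE)
KE = h²/(2mλ²)
KE = (6.626 × 10^-34 J·s)² / (2 × 9.11 × 10^-31 kg × (5.68 × 10^-10 m)²)
KE = 7.47 × 10^-19 J
KE = 4.66 eV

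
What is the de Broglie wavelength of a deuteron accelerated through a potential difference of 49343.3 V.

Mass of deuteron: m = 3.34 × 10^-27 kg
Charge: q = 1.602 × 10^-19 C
9.12 × 10^-14 m

When a particle is accelerated through voltage V, it gains kinetic energy KE = qV.

The de Broglie wavelength is then λ = h/√(2mqV):

λ = h/√(2mqV)
λ = (6.626 × 10^-34 J·s) / √(2 × 3.34 × 10^-27 kg × 1.602 × 10^-19 C × 49343.3 V)
λ = 9.12 × 10^-14 m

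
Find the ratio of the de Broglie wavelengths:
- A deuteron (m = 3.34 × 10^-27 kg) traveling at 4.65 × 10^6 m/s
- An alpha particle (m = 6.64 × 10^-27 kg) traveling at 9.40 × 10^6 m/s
λ₁/λ₂ = 4.02

Using λ = h/(mv):

λ₁ = h/(m₁v₁) = 4.27 × 10^-14 m
λ₂ = h/(m₂v₂) = 1.06 × 10^-14 m

Ratio λ₁/λ₂ = (m₂v₂)/(m₁v₁)
         = (6.64 × 10^-27 kg × 9.40 × 10^6 m/s) / (3.34 × 10^-27 kg × 4.65 × 10^6 m/s)
         = 4.02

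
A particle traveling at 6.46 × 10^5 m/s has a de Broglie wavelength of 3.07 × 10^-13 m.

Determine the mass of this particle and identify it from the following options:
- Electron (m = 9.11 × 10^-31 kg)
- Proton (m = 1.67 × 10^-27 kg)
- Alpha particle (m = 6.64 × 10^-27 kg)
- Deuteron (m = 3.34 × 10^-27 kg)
The particle is a deuteron.

From λ = h/(mv), solve for mass:

m = h/(λv)
m = (6.626 × 10^-34 J·s) / (3.07 × 10^-13 m × 6.46 × 10^5 m/s)
m = 3.34 × 10^-27 kg

Comparing with the listed masses, this is closest to a deuteron.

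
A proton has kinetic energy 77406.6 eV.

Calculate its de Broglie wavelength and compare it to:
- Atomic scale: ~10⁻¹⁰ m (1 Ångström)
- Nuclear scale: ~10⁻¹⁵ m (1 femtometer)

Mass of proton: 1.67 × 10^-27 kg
λ = 1.03 × 10^-13 m, which is between nuclear and atomic scales.

Using λ = h/√(2mKE):

KE = 77406.6 eV = 1.240 × 10^-14 J

λ = h/√(2mKE)
λ = (6.626 × 10^-34 J·s) / √(2 × 1.67 × 10^-27 kg × 1.240 × 10^-14 J)
λ = 1.03 × 10^-13 m

Comparison:
- Atomic scale (10⁻¹⁰ m): λ is 0.001× this size
- Nuclear scale (10⁻¹⁵ m): λ is 1e+02× this size

The wavelength is between nuclear and atomic scales.

This wavelength is appropriate for probing atomic structure but too large for nuclear physics experiments.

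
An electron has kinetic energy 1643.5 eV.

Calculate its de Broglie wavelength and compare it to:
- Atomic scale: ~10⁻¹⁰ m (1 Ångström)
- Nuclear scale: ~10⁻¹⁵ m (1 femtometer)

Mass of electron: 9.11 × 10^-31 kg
λ = 3.03 × 10^-11 m, which is between nuclear and atomic scales.

Using λ = h/√(2mKE):

KE = 1643.5 eV = 2.633 × 10^-16 J

λ = h/√(2mKE)
λ = (6.626 × 10^-34 J·s) / √(2 × 9.11 × 10^-31 kg × 2.633 × 10^-16 J)
λ = 3.03 × 10^-11 m

Comparison:
- Atomic scale (10⁻¹⁰ m): λ is 0.3× this size
- Nuclear scale (10⁻¹⁵ m): λ is 3e+04× this size

The wavelength is between nuclear and atomic scales.

This wavelength is appropriate for probing atomic structure but too large for nuclear physics experiments.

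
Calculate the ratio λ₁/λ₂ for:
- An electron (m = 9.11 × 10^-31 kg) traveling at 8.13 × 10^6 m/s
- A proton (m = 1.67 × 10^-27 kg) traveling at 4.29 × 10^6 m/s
λ₁/λ₂ = 967

Using λ = h/(mv):

λ₁ = h/(m₁v₁) = 8.95 × 10^-11 m
λ₂ = h/(m₂v₂) = 9.25 × 10^-14 m

Ratio λ₁/λ₂ = (m₂v₂)/(m₁v₁)
         = (1.67 × 10^-27 kg × 4.29 × 10^6 m/s) / (9.11 × 10^-31 kg × 8.13 × 10^6 m/s)
         = 967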